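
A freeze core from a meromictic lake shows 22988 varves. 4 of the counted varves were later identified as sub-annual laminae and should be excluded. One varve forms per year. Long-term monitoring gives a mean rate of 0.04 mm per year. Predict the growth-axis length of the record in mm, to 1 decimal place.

After corrections the count is 22988 − 4 = 22984 varves.
22984 years at 0.04 mm/year gives 0.04 × 22984 = 919.4 mm.

919.4 mm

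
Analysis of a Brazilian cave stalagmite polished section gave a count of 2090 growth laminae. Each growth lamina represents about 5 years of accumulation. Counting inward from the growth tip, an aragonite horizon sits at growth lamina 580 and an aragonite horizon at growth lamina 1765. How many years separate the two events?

1765 − 580 = 1185 growth laminae lie between the two events.
Multiplying by 5 years per growth lamina: 1185 × 5 = 5925 years.

5925 years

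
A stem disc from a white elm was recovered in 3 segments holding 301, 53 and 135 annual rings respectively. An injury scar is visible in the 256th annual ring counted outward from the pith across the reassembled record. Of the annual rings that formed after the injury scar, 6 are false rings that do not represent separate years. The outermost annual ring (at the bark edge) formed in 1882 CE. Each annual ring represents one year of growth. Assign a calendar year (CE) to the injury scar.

1655 CE

Total annual rings = 301 + 53 + 135 = 489.
The injury scar sits at annual ring 256 from the pith, so 489 − 256 = 233 annual rings formed after it.
Removing the 6 false annual rings leaves 233 − 6 = 227 true annual rings beyond the injury scar.
The annual ring at the bark edge is 1882 CE, so the injury scar dates to 1882 − 227 = 1655 CE.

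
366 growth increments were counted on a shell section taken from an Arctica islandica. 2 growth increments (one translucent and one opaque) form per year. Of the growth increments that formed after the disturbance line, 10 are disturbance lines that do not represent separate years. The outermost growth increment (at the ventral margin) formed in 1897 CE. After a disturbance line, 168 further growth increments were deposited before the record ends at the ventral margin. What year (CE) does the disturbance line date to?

168 growth increments post-date the disturbance line.
Excluding 10 false growth increments: 168 − 10 = 158.
With 2 growth increments per year, 158 / 2 = 79 years.
Counting back 79 years from 1897 CE places the disturbance line in 1897 − 79 = 1818 CE.

1818 CE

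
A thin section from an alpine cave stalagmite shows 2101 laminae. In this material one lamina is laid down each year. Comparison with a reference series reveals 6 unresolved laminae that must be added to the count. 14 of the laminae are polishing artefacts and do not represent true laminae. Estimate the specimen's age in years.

Adjusted count: 2101 − 14 + 6 = 2093 laminae.
At one lamina per year, that is 2093 years.

2093 yr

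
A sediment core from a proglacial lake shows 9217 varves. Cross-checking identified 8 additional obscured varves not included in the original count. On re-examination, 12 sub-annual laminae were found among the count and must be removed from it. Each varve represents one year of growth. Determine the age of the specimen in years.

9213 years

True varve count = 9217 − 12 + 8 = 9213.
One varve per year makes the duration 9213 years.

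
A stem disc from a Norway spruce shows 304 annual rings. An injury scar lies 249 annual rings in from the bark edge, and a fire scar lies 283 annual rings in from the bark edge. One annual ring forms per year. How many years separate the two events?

The two markers are separated by 283 − 249 = 34 annual rings.
That is 34 years at one annual ring per year.

34 yr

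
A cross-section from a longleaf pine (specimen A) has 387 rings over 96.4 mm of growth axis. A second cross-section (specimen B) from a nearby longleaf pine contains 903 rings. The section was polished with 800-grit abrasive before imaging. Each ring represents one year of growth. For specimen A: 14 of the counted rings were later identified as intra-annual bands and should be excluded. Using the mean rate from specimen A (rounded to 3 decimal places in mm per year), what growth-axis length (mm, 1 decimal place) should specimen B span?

Specimen A: correcting the raw count gives 387 − 14 = 373 true rings.
A: Mean rate = 96.4 mm / 373 years ≈ 0.258 mm/year.
B's length ≈ 0.258 × 903 = 233.0 mm.

233.0 mm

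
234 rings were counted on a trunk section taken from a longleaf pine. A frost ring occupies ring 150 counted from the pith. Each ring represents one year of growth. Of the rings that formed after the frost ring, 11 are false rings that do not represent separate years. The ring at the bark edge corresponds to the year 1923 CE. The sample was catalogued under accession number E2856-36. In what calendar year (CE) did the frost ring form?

The frost ring sits at ring 150 from the pith, so 234 − 150 = 84 rings formed after it.
84 − 11 false = 73 true rings after the frost ring.
The ring at the bark edge is 1923 CE, so the frost ring dates to 1923 − 73 = 1850 CE.

1850 CE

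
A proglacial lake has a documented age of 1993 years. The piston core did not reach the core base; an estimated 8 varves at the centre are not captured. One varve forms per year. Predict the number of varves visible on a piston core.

One varve per year gives 1993 varves over 1993 years.
Subtracting the 8 varves not captured gives 1993 − 8 = 1985 varves in the record.

1985 varves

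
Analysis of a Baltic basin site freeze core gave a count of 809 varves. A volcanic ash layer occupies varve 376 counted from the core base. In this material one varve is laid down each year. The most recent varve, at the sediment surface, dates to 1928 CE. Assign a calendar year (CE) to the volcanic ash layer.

1495 CE

Between varve 376 and the sediment surface there are 809 − 376 = 433 varves.
Counting back 433 years from 1928 CE places the volcanic ash layer in 1928 − 433 = 1495 CE.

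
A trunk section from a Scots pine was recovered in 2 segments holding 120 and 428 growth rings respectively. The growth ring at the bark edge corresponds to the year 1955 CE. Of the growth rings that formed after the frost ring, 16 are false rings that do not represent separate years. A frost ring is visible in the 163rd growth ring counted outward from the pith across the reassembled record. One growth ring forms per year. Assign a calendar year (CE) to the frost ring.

1586 CE

Total growth rings = 120 + 428 = 548.
The frost ring sits at growth ring 163 from the pith, so 548 − 163 = 385 growth rings formed after it.
Excluding 16 false growth rings: 385 − 16 = 369.
The growth ring at the bark edge is 1955 CE, so the frost ring dates to 1955 − 369 = 1586 CE.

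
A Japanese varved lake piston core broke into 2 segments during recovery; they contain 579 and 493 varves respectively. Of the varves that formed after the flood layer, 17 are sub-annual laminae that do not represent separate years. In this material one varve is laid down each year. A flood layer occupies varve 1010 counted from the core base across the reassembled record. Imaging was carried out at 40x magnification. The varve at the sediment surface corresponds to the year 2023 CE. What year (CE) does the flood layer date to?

1978 CE

Total varves = 579 + 493 = 1072.
Between varve 1010 and the sediment surface there are 1072 − 1010 = 62 varves.
62 − 17 false = 45 true varves after the flood layer.
The varve at the sediment surface is 2023 CE, so the flood layer dates to 2023 − 45 = 1978 CE.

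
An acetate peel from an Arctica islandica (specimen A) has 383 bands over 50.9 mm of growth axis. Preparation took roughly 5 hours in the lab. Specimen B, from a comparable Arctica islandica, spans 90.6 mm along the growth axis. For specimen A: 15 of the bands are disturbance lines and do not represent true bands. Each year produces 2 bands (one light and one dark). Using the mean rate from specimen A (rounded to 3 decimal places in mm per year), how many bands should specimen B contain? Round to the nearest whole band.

Specimen A: correcting the raw count gives 383 − 15 = 368 true bands.
Specimen A: with 2 bands per year, 368 / 2 = 184 years.
A: 50.9 mm over 184 years gives 50.9 / 184 ≈ 0.277 mm/year.
For B, 90.6 / 0.277 = 327.08 years; at 2 bands per year that is 327.08 × 2 ≈ 654 bands.

654 bands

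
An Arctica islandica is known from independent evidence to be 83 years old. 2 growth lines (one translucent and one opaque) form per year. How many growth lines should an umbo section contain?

166 growth lines

With 2 growth lines per year, 83 years would produce 83 × 2 = 166 growth lines.
So 166 growth lines should be present.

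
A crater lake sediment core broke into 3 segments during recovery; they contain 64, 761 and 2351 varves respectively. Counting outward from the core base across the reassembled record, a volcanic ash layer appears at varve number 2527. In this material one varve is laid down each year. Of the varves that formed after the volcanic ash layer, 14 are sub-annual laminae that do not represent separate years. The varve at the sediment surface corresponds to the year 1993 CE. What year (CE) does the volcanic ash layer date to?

1358 CE

Total varves = 64 + 761 + 2351 = 3176.
The volcanic ash layer sits at varve 2527 from the core base, so 3176 − 2527 = 649 varves formed after it.
Excluding 14 false varves: 649 − 14 = 635.
Counting back 635 years from 1993 CE places the volcanic ash layer in 1993 − 635 = 1358 CE.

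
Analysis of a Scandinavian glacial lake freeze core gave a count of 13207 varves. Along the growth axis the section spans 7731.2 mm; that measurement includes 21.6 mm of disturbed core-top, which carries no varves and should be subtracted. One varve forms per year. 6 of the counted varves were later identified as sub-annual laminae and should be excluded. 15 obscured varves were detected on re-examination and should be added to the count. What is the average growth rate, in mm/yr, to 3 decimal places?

Adjusted count: 13207 − 6 + 15 = 13216 varves.
Removing the 21.6 mm offcut leaves 7731.2 − 21.6 = 7709.6 mm.
Mean rate = 7709.6 mm / 13216 years ≈ 0.583 mm/yr.

0.583 mm/yr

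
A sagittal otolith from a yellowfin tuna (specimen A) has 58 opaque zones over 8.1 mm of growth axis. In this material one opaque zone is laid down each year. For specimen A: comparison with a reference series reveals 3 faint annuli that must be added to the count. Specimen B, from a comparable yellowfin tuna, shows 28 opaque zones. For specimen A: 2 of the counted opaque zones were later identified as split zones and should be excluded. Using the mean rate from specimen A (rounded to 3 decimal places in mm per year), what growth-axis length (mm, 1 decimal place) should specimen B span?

Specimen A: adjusted count: 58 − 2 + 3 = 59 opaque zones.
A: 8.1 mm over 59 years gives 8.1 / 59 ≈ 0.137 mm/yr.
B's length ≈ 0.137 × 28 = 3.8 mm.

3.8 mm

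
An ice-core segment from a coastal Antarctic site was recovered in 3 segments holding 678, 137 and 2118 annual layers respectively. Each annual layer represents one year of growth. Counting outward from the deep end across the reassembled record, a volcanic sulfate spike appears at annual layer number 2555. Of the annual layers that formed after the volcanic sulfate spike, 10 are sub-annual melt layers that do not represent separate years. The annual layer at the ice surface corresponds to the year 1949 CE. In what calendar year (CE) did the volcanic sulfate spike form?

1581 CE

Total annual layers = 678 + 137 + 2118 = 2933.
2933 − 2555 = 378 annual layers lie beyond the volcanic sulfate spike toward the ice surface.
Removing the 10 false annual layers leaves 378 − 10 = 368 true annual layers beyond the volcanic sulfate spike.
1949 − 368 = 1581 CE.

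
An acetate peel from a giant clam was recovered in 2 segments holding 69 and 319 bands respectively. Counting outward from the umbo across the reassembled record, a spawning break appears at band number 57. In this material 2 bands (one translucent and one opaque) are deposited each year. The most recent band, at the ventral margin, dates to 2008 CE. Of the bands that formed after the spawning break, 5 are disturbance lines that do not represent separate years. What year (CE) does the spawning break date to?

1845 CE

Total bands = 69 + 319 = 388.
Between band 57 and the ventral margin there are 388 − 57 = 331 bands.
Removing the 5 false bands leaves 331 − 5 = 326 true bands beyond the spawning break.
326 bands at 2 per year is 326 / 2 = 163 years.
The band at the ventral margin is 2008 CE, so the spawning break dates to 2008 − 163 = 1845 CE.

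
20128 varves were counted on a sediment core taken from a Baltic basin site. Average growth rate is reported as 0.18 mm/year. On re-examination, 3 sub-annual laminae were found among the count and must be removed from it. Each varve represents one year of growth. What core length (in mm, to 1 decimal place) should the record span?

Correcting the raw count gives 20128 − 3 = 20125 true varves.
Length ≈ 0.18 × 20125 = 3622.5 mm.

3622.5 mm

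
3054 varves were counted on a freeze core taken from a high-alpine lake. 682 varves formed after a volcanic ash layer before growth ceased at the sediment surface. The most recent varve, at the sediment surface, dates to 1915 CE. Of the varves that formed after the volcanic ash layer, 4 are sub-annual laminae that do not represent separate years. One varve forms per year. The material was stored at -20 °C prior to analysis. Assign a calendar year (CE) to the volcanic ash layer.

1237 CE

682 varves formed after the volcanic ash layer.
Removing the 4 false varves leaves 682 − 4 = 678 true varves beyond the volcanic ash layer.
Counting back 678 years from 1915 CE places the volcanic ash layer in 1915 − 678 = 1237 CE.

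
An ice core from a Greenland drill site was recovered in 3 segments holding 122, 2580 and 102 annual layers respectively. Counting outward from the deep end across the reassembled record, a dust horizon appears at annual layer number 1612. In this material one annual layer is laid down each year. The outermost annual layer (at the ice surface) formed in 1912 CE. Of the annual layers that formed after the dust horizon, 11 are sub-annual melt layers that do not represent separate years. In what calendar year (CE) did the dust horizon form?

Total annual layers = 122 + 2580 + 102 = 2804.
2804 − 1612 = 1192 annual layers lie beyond the dust horizon toward the ice surface.
1192 − 11 false = 1181 true annual layers after the dust horizon.
Counting back 1181 years from 1912 CE places the dust horizon in 1912 − 1181 = 731 CE.

731 CE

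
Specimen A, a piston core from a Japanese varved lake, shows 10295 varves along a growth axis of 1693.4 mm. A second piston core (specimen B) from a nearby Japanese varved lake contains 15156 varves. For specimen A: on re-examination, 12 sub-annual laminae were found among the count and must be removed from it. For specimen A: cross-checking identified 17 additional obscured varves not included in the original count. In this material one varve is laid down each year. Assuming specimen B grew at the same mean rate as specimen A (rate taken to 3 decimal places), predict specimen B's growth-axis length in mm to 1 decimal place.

2485.6 mm

Specimen A: adjusted count: 10295 − 12 + 17 = 10300 varves.
A: 1693.4 mm over 10300 years gives 1693.4 / 10300 ≈ 0.164 mm/year.
For B, 0.164 mm/year × 15156 years = 2485.6 mm.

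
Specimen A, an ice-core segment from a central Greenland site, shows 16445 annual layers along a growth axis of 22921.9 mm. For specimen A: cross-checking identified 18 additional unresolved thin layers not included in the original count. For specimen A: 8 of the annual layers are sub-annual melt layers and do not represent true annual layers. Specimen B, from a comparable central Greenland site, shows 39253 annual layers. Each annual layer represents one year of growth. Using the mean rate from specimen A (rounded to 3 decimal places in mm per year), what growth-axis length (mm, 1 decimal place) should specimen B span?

54679.4 mm

Specimen A: adjusted count: 16445 − 8 + 18 = 16455 annual layers.
A: Extension rate ≈ 22921.9 / 16455 = 1.393 mm/yr.
B's length ≈ 1.393 × 39253 = 54679.4 mm.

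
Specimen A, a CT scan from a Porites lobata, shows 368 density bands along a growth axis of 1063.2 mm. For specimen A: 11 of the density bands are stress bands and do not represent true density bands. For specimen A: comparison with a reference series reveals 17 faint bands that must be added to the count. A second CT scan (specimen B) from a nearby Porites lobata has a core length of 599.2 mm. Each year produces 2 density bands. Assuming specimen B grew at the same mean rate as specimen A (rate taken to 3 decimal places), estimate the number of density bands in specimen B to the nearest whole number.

Specimen A: after corrections the count is 368 − 11 + 17 = 374 density bands.
Specimen A: 374 density bands at 2 per year is 374 / 2 = 187 years.
A: Extension rate ≈ 1063.2 / 187 = 5.686 mm per year.
Specimen B: 599.2 mm / 5.686 mm per year = 105.38 years; at 2 density bands per year that is 105.38 × 2 ≈ 211 density bands.

211 density bands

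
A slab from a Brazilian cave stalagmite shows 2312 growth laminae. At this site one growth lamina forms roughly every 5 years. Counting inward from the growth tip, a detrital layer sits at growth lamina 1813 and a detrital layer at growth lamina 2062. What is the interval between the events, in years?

2062 − 1813 = 249 growth laminae lie between the two events.
At 5 years per growth lamina, 249 × 5 = 1245 years.

1245 yr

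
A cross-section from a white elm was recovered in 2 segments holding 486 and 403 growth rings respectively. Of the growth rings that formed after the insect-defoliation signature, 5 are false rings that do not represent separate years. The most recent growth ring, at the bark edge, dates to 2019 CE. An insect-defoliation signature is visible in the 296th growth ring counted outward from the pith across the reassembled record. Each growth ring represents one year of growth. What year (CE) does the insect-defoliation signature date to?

Total growth rings = 486 + 403 = 889.
889 − 296 = 593 growth rings lie beyond the insect-defoliation signature toward the bark edge.
Removing the 5 false growth rings leaves 593 − 5 = 588 true growth rings beyond the insect-defoliation signature.
The growth ring at the bark edge is 2019 CE, so the insect-defoliation signature dates to 2019 − 588 = 1431 CE.

1431 CE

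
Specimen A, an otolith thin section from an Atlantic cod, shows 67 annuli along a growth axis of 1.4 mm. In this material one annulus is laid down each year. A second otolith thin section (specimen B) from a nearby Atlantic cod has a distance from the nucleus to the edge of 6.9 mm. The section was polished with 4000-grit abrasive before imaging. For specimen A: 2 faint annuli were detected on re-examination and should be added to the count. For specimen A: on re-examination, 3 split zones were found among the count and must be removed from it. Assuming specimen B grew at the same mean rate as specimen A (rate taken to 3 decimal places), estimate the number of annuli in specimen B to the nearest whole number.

329 annuli

Specimen A: adjusted count: 67 − 3 + 2 = 66 annuli.
A: Mean rate = 1.4 mm / 66 years ≈ 0.021 mm per year.
Specimen B: 6.9 mm / 0.021 mm per year = 328.57 years ≈ 329 annuli.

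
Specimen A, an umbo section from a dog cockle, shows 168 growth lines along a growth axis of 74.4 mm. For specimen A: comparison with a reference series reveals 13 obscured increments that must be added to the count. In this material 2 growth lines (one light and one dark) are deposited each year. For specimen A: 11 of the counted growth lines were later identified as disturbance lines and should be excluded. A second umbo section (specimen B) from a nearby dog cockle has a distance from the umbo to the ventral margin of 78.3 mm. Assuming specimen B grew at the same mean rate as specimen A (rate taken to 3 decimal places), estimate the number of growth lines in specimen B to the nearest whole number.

179 growth lines

Specimen A: true growth line count = 168 − 11 + 13 = 170.
Specimen A: with 2 growth lines per year, 170 / 2 = 85 years.
A: Extension rate ≈ 74.4 / 85 = 0.875 mm/yr.
For B, 78.3 / 0.875 = 89.49 years; at 2 growth lines per year that is 89.49 × 2 ≈ 179 growth lines.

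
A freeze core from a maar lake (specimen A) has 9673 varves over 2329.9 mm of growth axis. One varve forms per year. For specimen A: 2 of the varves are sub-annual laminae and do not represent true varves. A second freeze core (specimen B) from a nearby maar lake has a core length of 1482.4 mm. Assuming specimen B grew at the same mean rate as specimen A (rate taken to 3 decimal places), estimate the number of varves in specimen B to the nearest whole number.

6151 varves

Specimen A: adjusted count: 9673 − 2 = 9671 varves.
A: Extension rate ≈ 2329.9 / 9671 = 0.241 mm/year.
B spans 1482.4 / 0.241 = 6151.04 years ≈ 6151 varves.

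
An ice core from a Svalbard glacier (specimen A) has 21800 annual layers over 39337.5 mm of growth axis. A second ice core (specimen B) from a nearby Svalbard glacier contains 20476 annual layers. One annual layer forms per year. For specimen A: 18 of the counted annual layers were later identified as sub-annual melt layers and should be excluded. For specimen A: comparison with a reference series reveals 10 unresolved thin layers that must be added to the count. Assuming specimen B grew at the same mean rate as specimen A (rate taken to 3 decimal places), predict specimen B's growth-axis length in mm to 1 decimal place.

Specimen A: after corrections the count is 21800 − 18 + 10 = 21792 annual layers.
A: Extension rate ≈ 39337.5 / 21792 = 1.805 mm/year.
For B, 1.805 mm/year × 20476 years = 36959.2 mm.

36959.2 mm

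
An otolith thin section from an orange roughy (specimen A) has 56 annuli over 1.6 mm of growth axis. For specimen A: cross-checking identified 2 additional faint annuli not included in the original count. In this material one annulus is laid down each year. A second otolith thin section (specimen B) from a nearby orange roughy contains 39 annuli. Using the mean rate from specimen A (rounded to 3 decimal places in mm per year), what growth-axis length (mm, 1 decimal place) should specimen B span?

Specimen A: true annulus count = 56 + 2 = 58.
A: Mean rate = 1.6 mm / 58 years ≈ 0.028 mm/year.
B's length ≈ 0.028 × 39 = 1.1 mm.

1.1 mm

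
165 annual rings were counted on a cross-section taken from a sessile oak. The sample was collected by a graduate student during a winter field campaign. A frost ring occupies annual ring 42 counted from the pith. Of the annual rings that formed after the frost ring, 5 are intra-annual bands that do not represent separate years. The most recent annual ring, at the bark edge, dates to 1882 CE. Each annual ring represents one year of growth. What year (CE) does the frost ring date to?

1764 CE

The frost ring sits at annual ring 42 from the pith, so 165 − 42 = 123 annual rings formed after it.
Excluding 5 false annual rings: 123 − 5 = 118.
1882 − 118 = 1764 CE.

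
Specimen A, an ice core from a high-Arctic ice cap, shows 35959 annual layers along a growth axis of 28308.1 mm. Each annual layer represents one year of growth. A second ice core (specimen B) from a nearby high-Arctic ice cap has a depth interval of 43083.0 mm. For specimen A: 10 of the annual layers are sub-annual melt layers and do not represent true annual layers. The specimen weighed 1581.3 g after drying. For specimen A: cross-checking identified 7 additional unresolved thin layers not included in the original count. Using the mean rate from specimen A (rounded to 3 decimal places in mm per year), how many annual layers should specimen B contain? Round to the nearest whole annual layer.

Specimen A: adjusted count: 35959 − 10 + 7 = 35956 annual layers.
A: Mean rate = 28308.1 mm / 35956 years ≈ 0.787 mm/year.
For B, 43083.0 / 0.787 = 54743.33 years ≈ 54743 annual layers.

54743 annual layers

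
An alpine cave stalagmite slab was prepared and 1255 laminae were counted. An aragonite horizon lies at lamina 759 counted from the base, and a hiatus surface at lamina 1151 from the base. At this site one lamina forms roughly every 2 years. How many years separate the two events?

784 years

The two markers are separated by 1151 − 759 = 392 laminae.
Multiplying by 2 years per lamina: 392 × 2 = 784 years.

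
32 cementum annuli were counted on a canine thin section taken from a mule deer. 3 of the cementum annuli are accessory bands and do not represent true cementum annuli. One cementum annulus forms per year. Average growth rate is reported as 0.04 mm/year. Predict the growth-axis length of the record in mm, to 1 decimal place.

Adjusted count: 32 − 3 = 29 cementum annuli.
Length ≈ 0.04 × 29 = 1.2 mm.

1.2 mm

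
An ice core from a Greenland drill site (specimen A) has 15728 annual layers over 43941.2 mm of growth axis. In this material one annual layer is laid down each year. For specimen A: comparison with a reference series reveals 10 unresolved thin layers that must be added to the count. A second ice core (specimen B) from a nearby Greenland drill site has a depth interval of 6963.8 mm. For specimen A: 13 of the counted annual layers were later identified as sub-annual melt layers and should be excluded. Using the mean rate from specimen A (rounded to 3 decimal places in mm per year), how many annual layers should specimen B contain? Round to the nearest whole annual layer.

2492 annual layers

Specimen A: correcting the raw count gives 15728 − 13 + 10 = 15725 true annual layers.
A: Mean rate = 43941.2 mm / 15725 years ≈ 2.794 mm/yr.
Specimen B: 6963.8 mm / 2.794 mm per year = 2492.41 years ≈ 2492 annual layers.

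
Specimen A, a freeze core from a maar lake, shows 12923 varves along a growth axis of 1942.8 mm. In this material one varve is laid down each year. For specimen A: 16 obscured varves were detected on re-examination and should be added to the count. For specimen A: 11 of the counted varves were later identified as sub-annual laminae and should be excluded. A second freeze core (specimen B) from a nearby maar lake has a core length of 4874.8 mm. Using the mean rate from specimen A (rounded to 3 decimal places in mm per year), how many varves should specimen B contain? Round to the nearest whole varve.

32499 varves

Specimen A: adjusted count: 12923 − 11 + 16 = 12928 varves.
A: Mean rate = 1942.8 mm / 12928 years ≈ 0.150 mm per year.
Specimen B: 4874.8 mm / 0.150 mm per year = 32498.67 years ≈ 32499 varves.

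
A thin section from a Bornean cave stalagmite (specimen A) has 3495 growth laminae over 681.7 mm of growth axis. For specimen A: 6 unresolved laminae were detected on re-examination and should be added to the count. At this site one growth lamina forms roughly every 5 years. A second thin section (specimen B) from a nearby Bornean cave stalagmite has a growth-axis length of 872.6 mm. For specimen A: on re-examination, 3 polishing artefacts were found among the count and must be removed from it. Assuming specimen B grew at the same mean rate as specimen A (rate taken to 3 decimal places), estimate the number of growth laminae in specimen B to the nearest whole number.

Specimen A: correcting the raw count gives 3495 − 3 + 6 = 3498 true growth laminae.
Specimen A: 3498 growth laminae at 5 years each span 3498 × 5 = 17490 years.
A: Mean rate = 681.7 mm / 17490 years ≈ 0.039 mm per year.
For B, 872.6 / 0.039 = 22374.36 years; at 5 years per growth lamina that is 22374.36 / 5 ≈ 4475 growth laminae.

4475 growth laminae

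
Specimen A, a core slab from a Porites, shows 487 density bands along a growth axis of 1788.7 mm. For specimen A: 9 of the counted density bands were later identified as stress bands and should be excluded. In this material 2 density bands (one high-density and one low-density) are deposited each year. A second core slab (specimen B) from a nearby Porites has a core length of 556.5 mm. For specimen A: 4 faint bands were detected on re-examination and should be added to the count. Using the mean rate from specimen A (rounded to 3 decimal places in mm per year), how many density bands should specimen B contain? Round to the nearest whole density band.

Specimen A: after corrections the count is 487 − 9 + 4 = 482 density bands.
Specimen A: 482 density bands at 2 per year is 482 / 2 = 241 years.
A: 1788.7 mm over 241 years gives 1788.7 / 241 ≈ 7.422 mm per year.
For B, 556.5 / 7.422 = 74.98 years; at 2 density bands per year that is 74.98 × 2 ≈ 150 density bands.

150 density bands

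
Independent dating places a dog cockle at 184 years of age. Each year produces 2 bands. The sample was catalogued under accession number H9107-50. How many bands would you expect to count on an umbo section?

368 bands

With 2 bands per year, 184 years would produce 184 × 2 = 368 bands.
So 368 bands should be present.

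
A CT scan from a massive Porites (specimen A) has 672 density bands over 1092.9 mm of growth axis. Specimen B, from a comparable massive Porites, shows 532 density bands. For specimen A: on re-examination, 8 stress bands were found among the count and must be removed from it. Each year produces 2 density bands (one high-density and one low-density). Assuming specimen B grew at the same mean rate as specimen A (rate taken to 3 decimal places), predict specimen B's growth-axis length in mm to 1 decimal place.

875.7 mm

Specimen A: adjusted count: 672 − 8 = 664 density bands.
Specimen A: with 2 density bands per year, 664 / 2 = 332 years.
A: Extension rate ≈ 1092.9 / 332 = 3.292 mm per year.
Specimen B: 532 density bands at 2 per year is 532 / 2 = 266 years. Length of B = 3.292 × 266 = 875.7 mm.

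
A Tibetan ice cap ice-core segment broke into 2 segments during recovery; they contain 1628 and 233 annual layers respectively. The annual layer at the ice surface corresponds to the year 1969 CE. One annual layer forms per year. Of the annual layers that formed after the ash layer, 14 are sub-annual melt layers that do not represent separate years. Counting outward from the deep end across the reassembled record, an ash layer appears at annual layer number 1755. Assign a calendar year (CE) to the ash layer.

Total annual layers = 1628 + 233 = 1861.
1861 − 1755 = 106 annual layers lie beyond the ash layer toward the ice surface.
Excluding 14 false annual layers: 106 − 14 = 92.
The annual layer at the ice surface is 1969 CE, so the ash layer dates to 1969 − 92 = 1877 CE.

1877 CE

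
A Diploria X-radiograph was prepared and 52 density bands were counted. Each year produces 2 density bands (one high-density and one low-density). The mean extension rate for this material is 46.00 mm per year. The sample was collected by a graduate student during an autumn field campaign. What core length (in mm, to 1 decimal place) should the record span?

1196.0 mm

52 density bands at 2 per year is 52 / 2 = 26 years.
Predicted length = 46.00 mm/year × 26 years = 1196.0 mm.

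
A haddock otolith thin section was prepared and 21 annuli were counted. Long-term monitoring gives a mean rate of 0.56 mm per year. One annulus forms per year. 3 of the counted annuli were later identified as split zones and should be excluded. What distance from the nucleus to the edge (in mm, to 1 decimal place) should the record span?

10.1 mm

True annulus count = 21 − 3 = 18.
Predicted length = 0.56 mm/year × 18 years = 10.1 mm.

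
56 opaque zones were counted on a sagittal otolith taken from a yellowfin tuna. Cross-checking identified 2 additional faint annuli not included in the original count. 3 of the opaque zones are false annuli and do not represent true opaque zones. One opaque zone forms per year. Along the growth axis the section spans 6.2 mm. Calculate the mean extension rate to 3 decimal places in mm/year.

Adjusted count: 56 − 3 + 2 = 55 opaque zones.
Mean rate = 6.2 mm / 55 years ≈ 0.113 mm/year.

0.113 mm/year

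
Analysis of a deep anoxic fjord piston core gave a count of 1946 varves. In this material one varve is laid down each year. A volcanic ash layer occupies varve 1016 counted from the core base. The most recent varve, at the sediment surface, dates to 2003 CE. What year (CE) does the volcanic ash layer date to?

The volcanic ash layer sits at varve 1016 from the core base, so 1946 − 1016 = 930 varves formed after it.
The varve at the sediment surface is 2003 CE, so the volcanic ash layer dates to 2003 − 930 = 1073 CE.

1073 CE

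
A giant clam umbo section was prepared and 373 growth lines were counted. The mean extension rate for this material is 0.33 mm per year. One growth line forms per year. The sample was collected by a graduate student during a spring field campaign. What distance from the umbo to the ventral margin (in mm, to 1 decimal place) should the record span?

373 years of growth are recorded.
Length ≈ 0.33 × 373 = 123.1 mm.

123.1 mm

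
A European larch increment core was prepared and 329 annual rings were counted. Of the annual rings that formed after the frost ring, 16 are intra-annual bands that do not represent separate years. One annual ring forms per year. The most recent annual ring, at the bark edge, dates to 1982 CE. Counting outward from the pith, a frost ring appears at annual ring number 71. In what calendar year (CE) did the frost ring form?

The frost ring sits at annual ring 71 from the pith, so 329 − 71 = 258 annual rings formed after it.
258 − 16 false = 242 true annual rings after the frost ring.
The annual ring at the bark edge is 1982 CE, so the frost ring dates to 1982 − 242 = 1740 CE.

1740 CE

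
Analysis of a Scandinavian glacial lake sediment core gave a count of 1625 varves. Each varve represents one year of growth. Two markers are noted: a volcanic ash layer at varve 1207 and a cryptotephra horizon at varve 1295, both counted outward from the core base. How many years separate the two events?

1295 − 1207 = 88 varves lie between the two events.
At one varve per year, 88 years elapsed between them.

88 years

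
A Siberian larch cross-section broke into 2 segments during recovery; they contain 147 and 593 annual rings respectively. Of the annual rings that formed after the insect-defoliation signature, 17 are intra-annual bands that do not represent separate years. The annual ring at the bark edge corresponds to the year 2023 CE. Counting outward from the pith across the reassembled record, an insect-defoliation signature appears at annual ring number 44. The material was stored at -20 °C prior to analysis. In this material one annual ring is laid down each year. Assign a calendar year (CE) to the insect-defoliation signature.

Total annual rings = 147 + 593 = 740.
The insect-defoliation signature sits at annual ring 44 from the pith, so 740 − 44 = 696 annual rings formed after it.
Removing the 17 false annual rings leaves 696 − 17 = 679 true annual rings beyond the insect-defoliation signature.
The annual ring at the bark edge is 2023 CE, so the insect-defoliation signature dates to 2023 − 679 = 1344 CE.

1344 CE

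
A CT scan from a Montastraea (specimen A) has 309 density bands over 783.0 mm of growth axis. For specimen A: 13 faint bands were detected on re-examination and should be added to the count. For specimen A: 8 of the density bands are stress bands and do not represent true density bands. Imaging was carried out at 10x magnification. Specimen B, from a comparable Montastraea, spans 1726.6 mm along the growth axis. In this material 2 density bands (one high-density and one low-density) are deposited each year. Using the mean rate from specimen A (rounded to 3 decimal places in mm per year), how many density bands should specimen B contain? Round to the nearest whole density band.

692 density bands

Specimen A: true density band count = 309 − 8 + 13 = 314.
Specimen A: 314 density bands at 2 per year is 314 / 2 = 157 years.
A: Mean rate = 783.0 mm / 157 years ≈ 4.987 mm/yr.
Specimen B: 1726.6 mm / 4.987 mm per year = 346.22 years; at 2 density bands per year that is 346.22 × 2 ≈ 692 density bands.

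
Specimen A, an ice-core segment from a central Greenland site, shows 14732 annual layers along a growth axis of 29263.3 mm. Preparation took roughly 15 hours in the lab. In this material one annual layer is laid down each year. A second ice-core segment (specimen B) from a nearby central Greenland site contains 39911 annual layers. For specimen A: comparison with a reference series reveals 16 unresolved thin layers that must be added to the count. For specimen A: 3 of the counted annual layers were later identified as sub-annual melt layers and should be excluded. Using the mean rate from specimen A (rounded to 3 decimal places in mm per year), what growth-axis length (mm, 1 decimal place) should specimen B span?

79223.3 mm

Specimen A: adjusted count: 14732 − 3 + 16 = 14745 annual layers.
A: Mean rate = 29263.3 mm / 14745 years ≈ 1.985 mm/year.
B's length ≈ 1.985 × 39911 = 79223.3 mm.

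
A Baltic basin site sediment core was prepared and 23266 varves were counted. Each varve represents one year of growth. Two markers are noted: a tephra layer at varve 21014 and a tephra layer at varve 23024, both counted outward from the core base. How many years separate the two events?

The two markers are separated by 23024 − 21014 = 2010 varves.
At one varve per year, 2010 years elapsed between them.

2010 yr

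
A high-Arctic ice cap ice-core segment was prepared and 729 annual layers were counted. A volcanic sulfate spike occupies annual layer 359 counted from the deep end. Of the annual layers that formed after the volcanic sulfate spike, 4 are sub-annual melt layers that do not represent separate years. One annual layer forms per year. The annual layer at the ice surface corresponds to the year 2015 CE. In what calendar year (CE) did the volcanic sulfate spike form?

The volcanic sulfate spike sits at annual layer 359 from the deep end, so 729 − 359 = 370 annual layers formed after it.
370 − 4 false = 366 true annual layers after the volcanic sulfate spike.
Counting back 366 years from 2015 CE places the volcanic sulfate spike in 2015 − 366 = 1649 CE.

1649 CE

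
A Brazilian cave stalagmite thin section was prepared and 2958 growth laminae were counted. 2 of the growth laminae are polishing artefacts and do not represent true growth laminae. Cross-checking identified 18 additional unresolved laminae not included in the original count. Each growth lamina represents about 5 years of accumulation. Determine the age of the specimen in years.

Correcting the raw count gives 2958 − 2 + 18 = 2974 true growth laminae.
2974 growth laminae at 5 years each span 2974 × 5 = 14870 years.

14870 years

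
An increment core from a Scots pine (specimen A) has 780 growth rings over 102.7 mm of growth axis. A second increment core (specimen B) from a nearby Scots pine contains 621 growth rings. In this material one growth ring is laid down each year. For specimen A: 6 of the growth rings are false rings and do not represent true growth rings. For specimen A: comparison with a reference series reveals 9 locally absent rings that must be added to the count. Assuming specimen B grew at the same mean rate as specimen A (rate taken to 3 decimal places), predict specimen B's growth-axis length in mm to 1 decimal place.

Specimen A: adjusted count: 780 − 6 + 9 = 783 growth rings.
A: Extension rate ≈ 102.7 / 783 = 0.131 mm/yr.
Length of B = 0.131 × 621 = 81.4 mm.

81.4 mm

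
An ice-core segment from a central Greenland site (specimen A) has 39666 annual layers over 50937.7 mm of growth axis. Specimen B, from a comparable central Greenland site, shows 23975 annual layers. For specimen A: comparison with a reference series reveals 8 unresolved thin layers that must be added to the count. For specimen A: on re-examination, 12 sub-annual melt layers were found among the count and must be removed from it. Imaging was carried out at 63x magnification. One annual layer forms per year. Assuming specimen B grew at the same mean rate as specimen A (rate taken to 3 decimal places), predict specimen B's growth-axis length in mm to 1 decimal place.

30783.9 mm

Specimen A: after corrections the count is 39666 − 12 + 8 = 39662 annual layers.
A: 50937.7 mm over 39662 years gives 50937.7 / 39662 ≈ 1.284 mm per year.
B's length ≈ 1.284 × 23975 = 30783.9 mm.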